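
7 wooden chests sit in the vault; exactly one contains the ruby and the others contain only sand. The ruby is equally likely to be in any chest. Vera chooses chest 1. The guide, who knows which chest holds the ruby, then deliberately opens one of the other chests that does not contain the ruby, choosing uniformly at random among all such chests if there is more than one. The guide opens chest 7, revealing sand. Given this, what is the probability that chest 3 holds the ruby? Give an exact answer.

6/35

Apply Bayes' rule, conditioning on where the ruby actually is.
If it is in chest 1 (prior 1/7): the guide has 6 equally likely choices, so probability 1/6; weight (1/7)·(1/6) = 1/42.
If it is in any of chests 2, 3, 4, 5, and 6 (prior 1/7 each): the guide has 5 equally likely choices, so probability 1/5; weight (1/7)·(1/5) = 1/35 each.
If it is in chest 7 (prior 1/7): the guide opened chest 7, so this case is ruled out; weight (1/7)·0 = 0.
The weights sum to 1/6.
So P(the ruby in chest 3 | the guide opened chest 7) = (1/35) / (1/6) = 6/35.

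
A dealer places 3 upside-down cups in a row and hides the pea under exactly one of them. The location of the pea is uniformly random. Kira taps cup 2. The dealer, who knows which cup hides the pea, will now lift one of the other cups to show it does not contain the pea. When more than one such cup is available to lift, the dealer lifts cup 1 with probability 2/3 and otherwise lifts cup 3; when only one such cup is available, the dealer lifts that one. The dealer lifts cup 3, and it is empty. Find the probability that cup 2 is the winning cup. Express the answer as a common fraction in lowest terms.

1/4

Consider each possible location of the pea in turn.
If it is under cup 1 (prior 1/3): only cup 3 is available, probability 1; weight (1/3)·1 = 1/3.
If it is under cup 2 (prior 1/3): cup 1 is available but not opened, probability 1/3; weight (1/3)·(1/3) = 1/9.
If it is under cup 3 (prior 1/3): the dealer opened cup 3, so this case is ruled out; weight (1/3)·0 = 0.
The weights sum to 4/9.
So P(the pea under cup 2 | the dealer opened cup 3) = (1/9) / (4/9) = 1/4.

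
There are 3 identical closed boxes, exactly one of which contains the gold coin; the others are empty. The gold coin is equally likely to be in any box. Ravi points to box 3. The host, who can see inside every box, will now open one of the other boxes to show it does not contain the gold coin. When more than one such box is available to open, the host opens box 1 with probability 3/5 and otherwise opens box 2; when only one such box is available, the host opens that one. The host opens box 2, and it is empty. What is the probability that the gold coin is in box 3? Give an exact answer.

Consider each possible location of the gold coin in turn.
If it is in box 1 (prior 1/3): only box 2 is available, probability 1; weight (1/3)·1 = 1/3.
If it is in box 2 (prior 1/3): the host opened box 2, so this case is ruled out; weight (1/3)·0 = 0.
If it is in box 3 (prior 1/3): box 1 is available but not opened, probability 2/5; weight (1/3)·(2/5) = 2/15.
The weights sum to 7/15.
So P(the gold coin in box 3 | the host opened box 2) = (2/15) / (7/15) = 2/7.

2/7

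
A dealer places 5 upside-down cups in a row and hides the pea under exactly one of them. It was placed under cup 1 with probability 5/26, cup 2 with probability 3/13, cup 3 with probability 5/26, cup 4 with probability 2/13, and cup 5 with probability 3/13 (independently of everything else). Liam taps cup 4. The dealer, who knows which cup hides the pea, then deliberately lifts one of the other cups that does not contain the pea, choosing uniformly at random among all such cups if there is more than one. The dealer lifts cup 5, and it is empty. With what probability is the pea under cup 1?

5/19

Consider each possible location of the pea in turn.
If it is under either of cups 1 and 3 (prior 5/26 each): the dealer has 3 equally likely choices, so probability 1/3; weight (5/26)·(1/3) = 5/78 each.
If it is under cup 2 (prior 3/13): the dealer has 3 equally likely choices, so probability 1/3; weight (3/13)·(1/3) = 1/13.
If it is under cup 4 (prior 2/13): the dealer has 4 equally likely choices, so probability 1/4; weight (2/13)·(1/4) = 1/26.
If it is under cup 5 (prior 3/13): the dealer opened cup 5, so this case is ruled out; weight (3/13)·0 = 0.
The weights sum to 19/78.
So P(the pea under cup 1 | the dealer opened cup 5) = (5/78) / (19/78) = 5/19.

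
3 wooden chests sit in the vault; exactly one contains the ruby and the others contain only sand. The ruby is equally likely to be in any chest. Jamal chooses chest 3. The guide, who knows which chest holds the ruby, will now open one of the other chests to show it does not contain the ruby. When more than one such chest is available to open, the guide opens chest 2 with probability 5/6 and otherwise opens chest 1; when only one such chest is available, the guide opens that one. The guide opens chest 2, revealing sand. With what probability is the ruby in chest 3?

5/11

Apply Bayes' rule, conditioning on where the ruby actually is.
If it is in chest 1 (prior 1/3): only chest 2 is available, probability 1; weight (1/3)·1 = 1/3.
If it is in chest 2 (prior 1/3): the guide opened chest 2, so this case is ruled out; weight (1/3)·0 = 0.
If it is in chest 3 (prior 1/3): chest 2 is available, opened with probability 5/6; weight (1/3)·(5/6) = 5/18.
The weights sum to 11/18.
So P(the ruby in chest 3 | the guide opened chest 2) = (5/18) / (11/18) = 5/11.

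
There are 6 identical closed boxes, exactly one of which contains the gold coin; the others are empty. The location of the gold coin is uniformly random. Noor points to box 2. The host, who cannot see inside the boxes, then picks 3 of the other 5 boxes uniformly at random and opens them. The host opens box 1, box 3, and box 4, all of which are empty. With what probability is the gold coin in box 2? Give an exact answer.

Consider each possible location of the gold coin in turn.
If it is in any of boxes 1, 3, and 4 (prior 1/6 each): that box was opened and seen not to hold the prize — ruled out; weight (1/6)·0 = 0 each.
If it is in any of boxes 2, 5, and 6 (prior 1/6 each): the host picks exactly this set with probability 1/10 regardless, and none is the prize; weight (1/6)·(1/10) = 1/60 each.
The weights sum to 1/20.
So P(the gold coin in box 2 | the host opened box 1, box 3, and box 4) = (1/60) / (1/20) = 1/3.

1/3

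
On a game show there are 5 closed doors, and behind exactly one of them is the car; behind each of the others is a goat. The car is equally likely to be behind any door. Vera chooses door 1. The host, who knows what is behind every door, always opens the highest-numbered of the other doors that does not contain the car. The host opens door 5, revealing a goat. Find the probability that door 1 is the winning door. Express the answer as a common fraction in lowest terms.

1/4

Consider each possible location of the car in turn.
If it is behind any of doors 1, 2, 3, and 4 (prior 1/5 each): door 5 is the highest-numbered option available, probability 1; weight (1/5)·1 = 1/5 each.
If it is behind door 5 (prior 1/5): the host opened door 5, so this case is ruled out; weight (1/5)·0 = 0.
The weights sum to 4/5.
So P(the car behind door 1 | the host opened door 5) = (1/5) / (4/5) = 1/4.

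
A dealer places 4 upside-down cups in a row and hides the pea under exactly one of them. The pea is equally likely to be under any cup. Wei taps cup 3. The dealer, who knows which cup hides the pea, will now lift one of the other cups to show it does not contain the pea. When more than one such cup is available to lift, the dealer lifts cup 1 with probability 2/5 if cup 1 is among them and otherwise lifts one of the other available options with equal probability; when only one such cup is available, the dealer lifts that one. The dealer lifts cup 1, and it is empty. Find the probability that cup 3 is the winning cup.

Consider each possible location of the pea in turn.
If it is under cup 1 (prior 1/4): the dealer opened cup 1, so this case is ruled out; weight (1/4)·0 = 0.
If it is under any of cups 2, 3, and 4 (prior 1/4 each): cup 1 is available, opened with probability 2/5; weight (1/4)·(2/5) = 1/10 each.
The weights sum to 3/10.
So P(the pea under cup 3 | the dealer opened cup 1) = (1/10) / (3/10) = 1/3.

1/3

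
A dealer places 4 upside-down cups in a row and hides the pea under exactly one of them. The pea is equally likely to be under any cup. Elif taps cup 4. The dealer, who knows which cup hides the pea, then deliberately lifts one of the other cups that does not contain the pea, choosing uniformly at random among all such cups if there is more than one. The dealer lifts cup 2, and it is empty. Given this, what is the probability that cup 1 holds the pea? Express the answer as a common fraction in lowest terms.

3/8

Apply Bayes' rule, conditioning on where the pea actually is.
If it is under either of cups 1 and 3 (prior 1/4 each): the dealer has 2 equally likely choices, so probability 1/2; weight (1/4)·(1/2) = 1/8 each.
If it is under cup 2 (prior 1/4): the dealer opened cup 2, so this case is ruled out; weight (1/4)·0 = 0.
If it is under cup 4 (prior 1/4): the dealer has 3 equally likely choices, so probability 1/3; weight (1/4)·(1/3) = 1/12.
The weights sum to 1/3.
So P(the pea under cup 1 | the dealer opened cup 2) = (1/8) / (1/3) = 3/8.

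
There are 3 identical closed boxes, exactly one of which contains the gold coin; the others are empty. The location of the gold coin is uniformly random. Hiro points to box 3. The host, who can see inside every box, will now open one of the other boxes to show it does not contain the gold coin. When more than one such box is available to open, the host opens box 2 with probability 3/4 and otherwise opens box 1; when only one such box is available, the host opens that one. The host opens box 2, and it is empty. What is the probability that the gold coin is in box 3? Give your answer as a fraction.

Apply Bayes' rule, conditioning on where the gold coin actually is.
If it is in box 1 (prior 1/3): only box 2 is available, probability 1; weight (1/3)·1 = 1/3.
If it is in box 2 (prior 1/3): the host opened box 2, so this case is ruled out; weight (1/3)·0 = 0.
If it is in box 3 (prior 1/3): box 2 is available, opened with probability 3/4; weight (1/3)·(3/4) = 1/4.
The weights sum to 7/12.
So P(the gold coin in box 3 | the host opened box 2) = (1/4) / (7/12) = 3/7.

3/7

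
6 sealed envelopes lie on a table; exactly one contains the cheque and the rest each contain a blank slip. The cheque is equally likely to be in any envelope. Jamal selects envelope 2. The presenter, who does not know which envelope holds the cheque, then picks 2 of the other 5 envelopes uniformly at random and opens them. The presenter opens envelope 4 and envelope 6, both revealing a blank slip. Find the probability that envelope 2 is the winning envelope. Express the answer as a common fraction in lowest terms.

1/4

Because the presenter chose which envelopes to open without knowing where the cheque is, the choice is independent of the prize location. Learning that none of the 2 opened envelopes holds the cheque simply rules out those 2 locations and leaves the remaining 4 envelopes still equally likely by symmetry.
So P(the cheque in envelope 2) = 1/4.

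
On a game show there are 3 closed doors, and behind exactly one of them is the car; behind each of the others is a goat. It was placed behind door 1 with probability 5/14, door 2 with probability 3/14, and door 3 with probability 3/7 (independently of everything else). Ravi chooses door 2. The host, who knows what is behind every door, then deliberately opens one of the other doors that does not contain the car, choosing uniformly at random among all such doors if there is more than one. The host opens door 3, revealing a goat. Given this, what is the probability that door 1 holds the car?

Apply Bayes' rule, conditioning on where the car actually is.
If it is behind door 1 (prior 5/14): the host has no choice, probability 1; weight (5/14)·1 = 5/14.
If it is behind door 2 (prior 3/14): the host has 2 equally likely choices, so probability 1/2; weight (3/14)·(1/2) = 3/28.
If it is behind door 3 (prior 3/7): the host opened door 3, so this case is ruled out; weight (3/7)·0 = 0.
The weights sum to 13/28.
So P(the car behind door 1 | the host opened door 3) = (5/14) / (13/28) = 10/13.

10/13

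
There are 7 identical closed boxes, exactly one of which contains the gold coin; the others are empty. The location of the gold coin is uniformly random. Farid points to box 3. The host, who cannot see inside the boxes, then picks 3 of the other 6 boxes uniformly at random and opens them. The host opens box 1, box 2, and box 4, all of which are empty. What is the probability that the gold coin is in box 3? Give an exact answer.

1/4

Condition on the true location of the gold coin.
If it is in any of boxes 1, 2, and 4 (prior 1/7 each): that box was opened and seen not to hold the prize — ruled out; weight (1/7)·0 = 0 each.
If it is in any of boxes 3, 5, 6, and 7 (prior 1/7 each): the host picks exactly this set with probability 1/20 regardless, and none is the prize; weight (1/7)·(1/20) = 1/140 each.
The weights sum to 1/35.
So P(the gold coin in box 3 | the host opened box 1, box 2, and box 4) = (1/140) / (1/35) = 1/4.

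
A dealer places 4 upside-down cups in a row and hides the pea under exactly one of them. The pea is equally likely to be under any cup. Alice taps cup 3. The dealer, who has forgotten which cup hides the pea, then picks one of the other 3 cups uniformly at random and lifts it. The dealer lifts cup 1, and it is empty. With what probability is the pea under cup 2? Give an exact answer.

Consider each possible location of the pea in turn.
If it is under cup 1 (prior 1/4): the dealer opened cup 1, so this case is ruled out; weight (1/4)·0 = 0.
If it is under any of cups 2, 3, and 4 (prior 1/4 each): the dealer picks cup 1 with probability 1/3 regardless, and it is not the prize; weight (1/4)·(1/3) = 1/12 each.
The weights sum to 1/4.
So P(the pea under cup 2 | the dealer opened cup 1) = (1/12) / (1/4) = 1/3.

1/3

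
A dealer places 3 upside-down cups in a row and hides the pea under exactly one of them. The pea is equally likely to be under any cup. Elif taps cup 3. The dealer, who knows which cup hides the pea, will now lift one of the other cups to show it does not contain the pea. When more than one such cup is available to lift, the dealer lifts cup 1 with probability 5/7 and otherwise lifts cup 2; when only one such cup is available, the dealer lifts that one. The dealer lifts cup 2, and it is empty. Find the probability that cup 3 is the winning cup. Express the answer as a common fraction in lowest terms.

Apply Bayes' rule, conditioning on where the pea actually is.
If it is under cup 1 (prior 1/3): only cup 2 is available, probability 1; weight (1/3)·1 = 1/3.
If it is under cup 2 (prior 1/3): the dealer opened cup 2, so this case is ruled out; weight (1/3)·0 = 0.
If it is under cup 3 (prior 1/3): cup 1 is available but not opened, probability 2/7; weight (1/3)·(2/7) = 2/21.
The weights sum to 3/7.
So P(the pea under cup 3 | the dealer opened cup 2) = (2/21) / (3/7) = 2/9.

2/9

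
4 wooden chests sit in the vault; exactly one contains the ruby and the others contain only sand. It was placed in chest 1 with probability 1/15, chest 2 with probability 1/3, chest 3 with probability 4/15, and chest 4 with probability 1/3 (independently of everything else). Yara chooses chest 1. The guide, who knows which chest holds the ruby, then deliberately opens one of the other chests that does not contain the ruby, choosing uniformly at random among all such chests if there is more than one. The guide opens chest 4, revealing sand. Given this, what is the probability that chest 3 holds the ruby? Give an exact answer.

12/29

Condition on the true location of the ruby.
If it is in chest 1 (prior 1/15): the guide has 3 equally likely choices, so probability 1/3; weight (1/15)·(1/3) = 1/45.
If it is in chest 2 (prior 1/3): the guide has 2 equally likely choices, so probability 1/2; weight (1/3)·(1/2) = 1/6.
If it is in chest 3 (prior 4/15): the guide has 2 equally likely choices, so probability 1/2; weight (4/15)·(1/2) = 2/15.
If it is in chest 4 (prior 1/3): the guide opened chest 4, so this case is ruled out; weight (1/3)·0 = 0.
The weights sum to 29/90.
So P(the ruby in chest 3 | the guide opened chest 4) = (2/15) / (29/90) = 12/29.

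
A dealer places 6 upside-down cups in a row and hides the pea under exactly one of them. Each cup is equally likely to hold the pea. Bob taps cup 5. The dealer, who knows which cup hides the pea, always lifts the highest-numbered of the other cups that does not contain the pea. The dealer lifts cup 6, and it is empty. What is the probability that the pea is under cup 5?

1/5

Condition on the true location of the pea.
If it is under any of cups 1, 2, 3, 4, and 5 (prior 1/6 each): cup 6 is the highest-numbered option available, probability 1; weight (1/6)·1 = 1/6 each.
If it is under cup 6 (prior 1/6): the dealer opened cup 6, so this case is ruled out; weight (1/6)·0 = 0.
The weights sum to 5/6.
So P(the pea under cup 5 | the dealer opened cup 6) = (1/6) / (5/6) = 1/5.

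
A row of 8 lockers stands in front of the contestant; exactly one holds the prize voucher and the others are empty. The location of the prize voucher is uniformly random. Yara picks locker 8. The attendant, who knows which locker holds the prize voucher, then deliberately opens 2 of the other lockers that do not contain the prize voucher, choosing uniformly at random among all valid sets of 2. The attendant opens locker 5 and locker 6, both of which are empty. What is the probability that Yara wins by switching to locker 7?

Condition on the true location of the prize voucher.
If it is in any of lockers 1, 2, 3, 4, and 7 (prior 1/8 each): the attendant has 15 equally likely choices, so probability 1/15; weight (1/8)·(1/15) = 1/120 each.
If it is in either of lockers 5 and 6 (prior 1/8 each): that locker was opened and seen not to hold the prize — ruled out; weight (1/8)·0 = 0 each.
If it is in locker 8 (prior 1/8): the attendant has 21 equally likely choices, so probability 1/21; weight (1/8)·(1/21) = 1/168.
The weights sum to 1/21.
So P(the prize voucher in locker 7 | the attendant opened locker 5 and locker 6) = (1/120) / (1/21) = 7/40.

7/40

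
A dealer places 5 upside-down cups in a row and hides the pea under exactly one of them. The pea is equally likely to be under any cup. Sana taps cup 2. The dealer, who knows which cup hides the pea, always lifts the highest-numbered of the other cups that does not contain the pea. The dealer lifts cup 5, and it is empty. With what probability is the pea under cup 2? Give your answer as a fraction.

Condition on the true location of the pea.
If it is under any of cups 1, 2, 3, and 4 (prior 1/5 each): cup 5 is the highest-numbered option available, probability 1; weight (1/5)·1 = 1/5 each.
If it is under cup 5 (prior 1/5): the dealer opened cup 5, so this case is ruled out; weight (1/5)·0 = 0.
The weights sum to 4/5.
So P(the pea under cup 2 | the dealer opened cup 5) = (1/5) / (4/5) = 1/4.

1/4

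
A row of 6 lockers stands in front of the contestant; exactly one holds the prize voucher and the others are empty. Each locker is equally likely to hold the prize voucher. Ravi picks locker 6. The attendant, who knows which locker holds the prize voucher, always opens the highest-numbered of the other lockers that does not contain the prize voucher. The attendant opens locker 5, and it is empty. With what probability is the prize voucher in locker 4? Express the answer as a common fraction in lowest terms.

Consider each possible location of the prize voucher in turn.
If it is in any of lockers 1, 2, 3, 4, and 6 (prior 1/6 each): locker 5 is the highest-numbered option available, probability 1; weight (1/6)·1 = 1/6 each.
If it is in locker 5 (prior 1/6): the attendant opened locker 5, so this case is ruled out; weight (1/6)·0 = 0.
The weights sum to 5/6.
So P(the prize voucher in locker 4 | the attendant opened locker 5) = (1/6) / (5/6) = 1/5.

1/5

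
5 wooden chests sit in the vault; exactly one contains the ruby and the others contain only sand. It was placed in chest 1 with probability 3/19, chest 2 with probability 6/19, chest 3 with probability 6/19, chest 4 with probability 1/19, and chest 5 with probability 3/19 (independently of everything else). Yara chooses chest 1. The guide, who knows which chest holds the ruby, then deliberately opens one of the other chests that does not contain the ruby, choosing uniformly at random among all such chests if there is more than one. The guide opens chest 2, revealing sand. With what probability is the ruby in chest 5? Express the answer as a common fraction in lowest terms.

12/49

Apply Bayes' rule, conditioning on where the ruby actually is.
If it is in chest 1 (prior 3/19): the guide has 4 equally likely choices, so probability 1/4; weight (3/19)·(1/4) = 3/76.
If it is in chest 2 (prior 6/19): the guide opened chest 2, so this case is ruled out; weight (6/19)·0 = 0.
If it is in chest 3 (prior 6/19): the guide has 3 equally likely choices, so probability 1/3; weight (6/19)·(1/3) = 2/19.
If it is in chest 4 (prior 1/19): the guide has 3 equally likely choices, so probability 1/3; weight (1/19)·(1/3) = 1/57.
If it is in chest 5 (prior 3/19): the guide has 3 equally likely choices, so probability 1/3; weight (3/19)·(1/3) = 1/19.
The weights sum to 49/228.
So P(the ruby in chest 5 | the guide opened chest 2) = (1/19) / (49/228) = 12/49.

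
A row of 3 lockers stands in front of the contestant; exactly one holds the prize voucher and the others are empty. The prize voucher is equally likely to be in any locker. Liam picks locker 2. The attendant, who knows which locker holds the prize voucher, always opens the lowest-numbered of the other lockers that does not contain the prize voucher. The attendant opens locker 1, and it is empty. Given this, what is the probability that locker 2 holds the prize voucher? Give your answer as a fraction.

Consider each possible location of the prize voucher in turn.
If it is in locker 1 (prior 1/3): the attendant opened locker 1, so this case is ruled out; weight (1/3)·0 = 0.
If it is in either of lockers 2 and 3 (prior 1/3 each): locker 1 is the lowest-numbered option available, probability 1; weight (1/3)·1 = 1/3 each.
The weights sum to 2/3.
So P(the prize voucher in locker 2 | the attendant opened locker 1) = (1/3) / (2/3) = 1/2.

1/2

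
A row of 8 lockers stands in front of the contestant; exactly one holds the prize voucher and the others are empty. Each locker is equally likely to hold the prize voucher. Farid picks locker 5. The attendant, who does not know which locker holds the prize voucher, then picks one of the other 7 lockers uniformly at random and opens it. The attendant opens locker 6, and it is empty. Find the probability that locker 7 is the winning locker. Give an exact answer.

Consider each possible location of the prize voucher in turn.
If it is in any of lockers 1, 2, 3, 4, 5, 7, and 8 (prior 1/8 each): the attendant picks locker 6 with probability 1/7 regardless, and it is not the prize; weight (1/8)·(1/7) = 1/56 each.
If it is in locker 6 (prior 1/8): the attendant opened locker 6, so this case is ruled out; weight (1/8)·0 = 0.
The weights sum to 1/8.
So P(the prize voucher in locker 7 | the attendant opened locker 6) = (1/56) / (1/8) = 1/7.

1/7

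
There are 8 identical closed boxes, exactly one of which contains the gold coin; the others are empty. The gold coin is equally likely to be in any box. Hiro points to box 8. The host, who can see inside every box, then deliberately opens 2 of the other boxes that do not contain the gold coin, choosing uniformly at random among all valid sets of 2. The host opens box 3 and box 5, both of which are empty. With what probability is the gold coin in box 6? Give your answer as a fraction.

7/40

Condition on the true location of the gold coin.
If it is in any of boxes 1, 2, 4, 6, and 7 (prior 1/8 each): the host has 15 equally likely choices, so probability 1/15; weight (1/8)·(1/15) = 1/120 each.
If it is in either of boxes 3 and 5 (prior 1/8 each): that box was opened and seen not to hold the prize — ruled out; weight (1/8)·0 = 0 each.
If it is in box 8 (prior 1/8): the host has 21 equally likely choices, so probability 1/21; weight (1/8)·(1/21) = 1/168.
The weights sum to 1/21.
So P(the gold coin in box 6 | the host opened box 3 and box 5) = (1/120) / (1/21) = 7/40.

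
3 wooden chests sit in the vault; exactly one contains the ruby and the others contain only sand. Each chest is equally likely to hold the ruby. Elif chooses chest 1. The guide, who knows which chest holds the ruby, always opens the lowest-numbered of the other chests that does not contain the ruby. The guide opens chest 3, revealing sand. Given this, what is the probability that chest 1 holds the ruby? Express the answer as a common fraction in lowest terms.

0

Apply Bayes' rule, conditioning on where the ruby actually is.
If it is in chest 1 (prior 1/3): the guide would have opened chest 2 instead, probability 0; weight (1/3)·0 = 0.
If it is in chest 2 (prior 1/3): chest 3 is the lowest-numbered option available, probability 1; weight (1/3)·1 = 1/3.
If it is in chest 3 (prior 1/3): the guide opened chest 3, so this case is ruled out; weight (1/3)·0 = 0.
The weights sum to 1/3.
So P(the ruby in chest 1 | the guide opened chest 3) = 0 / (1/3) = 0.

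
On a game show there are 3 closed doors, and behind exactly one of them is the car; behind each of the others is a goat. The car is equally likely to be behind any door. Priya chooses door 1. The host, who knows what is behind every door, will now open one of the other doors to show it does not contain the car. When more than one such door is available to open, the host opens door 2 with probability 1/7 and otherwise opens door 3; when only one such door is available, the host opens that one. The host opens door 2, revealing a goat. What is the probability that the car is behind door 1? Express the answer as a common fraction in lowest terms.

Condition on the true location of the car.
If it is behind door 1 (prior 1/3): door 2 is available, opened with probability 1/7; weight (1/3)·(1/7) = 1/21.
If it is behind door 2 (prior 1/3): the host opened door 2, so this case is ruled out; weight (1/3)·0 = 0.
If it is behind door 3 (prior 1/3): only door 2 is available, probability 1; weight (1/3)·1 = 1/3.
The weights sum to 8/21.
So P(the car behind door 1 | the host opened door 2) = (1/21) / (8/21) = 1/8.

1/8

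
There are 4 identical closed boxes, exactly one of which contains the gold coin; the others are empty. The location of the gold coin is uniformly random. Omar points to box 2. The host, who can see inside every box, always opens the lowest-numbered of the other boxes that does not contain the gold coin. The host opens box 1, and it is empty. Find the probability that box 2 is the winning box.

1/3

Apply Bayes' rule, conditioning on where the gold coin actually is.
If it is in box 1 (prior 1/4): the host opened box 1, so this case is ruled out; weight (1/4)·0 = 0.
If it is in any of boxes 2, 3, and 4 (prior 1/4 each): box 1 is the lowest-numbered option available, probability 1; weight (1/4)·1 = 1/4 each.
The weights sum to 3/4.
So P(the gold coin in box 2 | the host opened box 1) = (1/4) / (3/4) = 1/3.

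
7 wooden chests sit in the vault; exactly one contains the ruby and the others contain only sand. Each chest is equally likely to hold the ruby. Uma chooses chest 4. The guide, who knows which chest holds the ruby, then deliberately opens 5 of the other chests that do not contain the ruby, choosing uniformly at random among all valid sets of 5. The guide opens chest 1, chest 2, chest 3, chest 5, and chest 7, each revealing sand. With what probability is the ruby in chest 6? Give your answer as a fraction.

Apply Bayes' rule, conditioning on where the ruby actually is.
If it is in any of chests 1, 2, 3, 5, and 7 (prior 1/7 each): that chest was opened and seen not to hold the prize — ruled out; weight (1/7)·0 = 0 each.
If it is in chest 4 (prior 1/7): the guide has 6 equally likely choices, so probability 1/6; weight (1/7)·(1/6) = 1/42.
If it is in chest 6 (prior 1/7): the guide has no choice, probability 1; weight (1/7)·1 = 1/7.
The weights sum to 1/6.
So P(the ruby in chest 6 | the guide opened chest 1, chest 2, chest 3, chest 5, and chest 7) = (1/7) / (1/6) = 6/7.

6/7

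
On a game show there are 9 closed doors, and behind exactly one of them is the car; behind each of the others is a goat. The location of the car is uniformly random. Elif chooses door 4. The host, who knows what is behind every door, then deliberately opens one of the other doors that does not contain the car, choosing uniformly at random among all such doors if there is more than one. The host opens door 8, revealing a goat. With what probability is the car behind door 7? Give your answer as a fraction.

8/63

Apply Bayes' rule, conditioning on where the car actually is.
If it is behind any of doors 1, 2, 3, 5, 6, 7, and 9 (prior 1/9 each): the host has 7 equally likely choices, so probability 1/7; weight (1/9)·(1/7) = 1/63 each.
If it is behind door 4 (prior 1/9): the host has 8 equally likely choices, so probability 1/8; weight (1/9)·(1/8) = 1/72.
If it is behind door 8 (prior 1/9): the host opened door 8, so this case is ruled out; weight (1/9)·0 = 0.
The weights sum to 1/8.
So P(the car behind door 7 | the host opened door 8) = (1/63) / (1/8) = 8/63.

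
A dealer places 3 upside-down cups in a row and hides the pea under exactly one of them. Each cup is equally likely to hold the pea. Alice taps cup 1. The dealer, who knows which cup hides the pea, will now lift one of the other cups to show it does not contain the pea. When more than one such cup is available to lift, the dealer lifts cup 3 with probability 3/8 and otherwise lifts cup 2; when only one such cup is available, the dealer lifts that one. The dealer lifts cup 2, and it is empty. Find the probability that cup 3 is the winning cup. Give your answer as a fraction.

8/13

Consider each possible location of the pea in turn.
If it is under cup 1 (prior 1/3): cup 3 is available but not opened, probability 5/8; weight (1/3)·(5/8) = 5/24.
If it is under cup 2 (prior 1/3): the dealer opened cup 2, so this case is ruled out; weight (1/3)·0 = 0.
If it is under cup 3 (prior 1/3): only cup 2 is available, probability 1; weight (1/3)·1 = 1/3.
The weights sum to 13/24.
So P(the pea under cup 3 | the dealer opened cup 2) = (1/3) / (13/24) = 8/13.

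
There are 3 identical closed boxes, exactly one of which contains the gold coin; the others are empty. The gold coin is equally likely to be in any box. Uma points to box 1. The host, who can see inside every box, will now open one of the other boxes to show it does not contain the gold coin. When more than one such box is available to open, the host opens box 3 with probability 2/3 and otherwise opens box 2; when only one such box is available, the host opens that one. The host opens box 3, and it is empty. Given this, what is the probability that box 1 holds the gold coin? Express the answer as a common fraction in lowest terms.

2/5

Apply Bayes' rule, conditioning on where the gold coin actually is.
If it is in box 1 (prior 1/3): box 3 is available, opened with probability 2/3; weight (1/3)·(2/3) = 2/9.
If it is in box 2 (prior 1/3): only box 3 is available, probability 1; weight (1/3)·1 = 1/3.
If it is in box 3 (prior 1/3): the host opened box 3, so this case is ruled out; weight (1/3)·0 = 0.
The weights sum to 5/9.
So P(the gold coin in box 1 | the host opened box 3) = (2/9) / (5/9) = 2/5.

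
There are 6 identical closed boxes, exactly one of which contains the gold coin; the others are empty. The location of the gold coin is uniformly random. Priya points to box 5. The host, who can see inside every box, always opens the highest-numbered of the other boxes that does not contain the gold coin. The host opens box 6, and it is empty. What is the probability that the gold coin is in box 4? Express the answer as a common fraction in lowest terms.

Condition on the true location of the gold coin.
If it is in any of boxes 1, 2, 3, 4, and 5 (prior 1/6 each): box 6 is the highest-numbered option available, probability 1; weight (1/6)·1 = 1/6 each.
If it is in box 6 (prior 1/6): the host opened box 6, so this case is ruled out; weight (1/6)·0 = 0.
The weights sum to 5/6.
So P(the gold coin in box 4 | the host opened box 6) = (1/6) / (5/6) = 1/5.

1/5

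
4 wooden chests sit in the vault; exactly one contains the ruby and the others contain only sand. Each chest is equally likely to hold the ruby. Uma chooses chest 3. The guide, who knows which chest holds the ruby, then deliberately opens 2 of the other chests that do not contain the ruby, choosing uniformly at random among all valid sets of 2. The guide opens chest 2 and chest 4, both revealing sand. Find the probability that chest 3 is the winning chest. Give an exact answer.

1/4

Apply Bayes' rule, conditioning on where the ruby actually is.
If it is in chest 1 (prior 1/4): the guide has no choice, probability 1; weight (1/4)·1 = 1/4.
If it is in either of chests 2 and 4 (prior 1/4 each): that chest was opened and seen not to hold the prize — ruled out; weight (1/4)·0 = 0 each.
If it is in chest 3 (prior 1/4): the guide has 3 equally likely choices, so probability 1/3; weight (1/4)·(1/3) = 1/12.
The weights sum to 1/3.
So P(the ruby in chest 3 | the guide opened chest 2 and chest 4) = (1/12) / (1/3) = 1/4.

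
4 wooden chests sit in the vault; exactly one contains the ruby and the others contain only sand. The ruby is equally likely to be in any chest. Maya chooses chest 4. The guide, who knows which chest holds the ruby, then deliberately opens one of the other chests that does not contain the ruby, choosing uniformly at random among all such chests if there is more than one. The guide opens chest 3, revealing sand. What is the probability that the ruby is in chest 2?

Condition on the true location of the ruby.
If it is in either of chests 1 and 2 (prior 1/4 each): the guide has 2 equally likely choices, so probability 1/2; weight (1/4)·(1/2) = 1/8 each.
If it is in chest 3 (prior 1/4): the guide opened chest 3, so this case is ruled out; weight (1/4)·0 = 0.
If it is in chest 4 (prior 1/4): the guide has 3 equally likely choices, so probability 1/3; weight (1/4)·(1/3) = 1/12.
The weights sum to 1/3.
So P(the ruby in chest 2 | the guide opened chest 3) = (1/8) / (1/3) = 3/8.

3/8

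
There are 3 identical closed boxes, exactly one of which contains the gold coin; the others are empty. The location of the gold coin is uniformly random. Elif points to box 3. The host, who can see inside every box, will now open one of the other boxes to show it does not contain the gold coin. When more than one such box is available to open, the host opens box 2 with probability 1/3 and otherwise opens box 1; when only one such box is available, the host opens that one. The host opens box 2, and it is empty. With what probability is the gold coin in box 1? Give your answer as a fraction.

3/4

Consider each possible location of the gold coin in turn.
If it is in box 1 (prior 1/3): only box 2 is available, probability 1; weight (1/3)·1 = 1/3.
If it is in box 2 (prior 1/3): the host opened box 2, so this case is ruled out; weight (1/3)·0 = 0.
If it is in box 3 (prior 1/3): box 2 is available, opened with probability 1/3; weight (1/3)·(1/3) = 1/9.
The weights sum to 4/9.
So P(the gold coin in box 1 | the host opened box 2) = (1/3) / (4/9) = 3/4.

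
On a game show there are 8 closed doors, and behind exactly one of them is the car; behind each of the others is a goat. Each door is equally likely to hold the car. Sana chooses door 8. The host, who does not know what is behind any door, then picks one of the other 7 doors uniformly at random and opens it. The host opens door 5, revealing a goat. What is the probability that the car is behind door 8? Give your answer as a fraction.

1/7

Condition on the true location of the car.
If it is behind any of doors 1, 2, 3, 4, 6, 7, and 8 (prior 1/8 each): the host picks door 5 with probability 1/7 regardless, and it is not the prize; weight (1/8)·(1/7) = 1/56 each.
If it is behind door 5 (prior 1/8): the host opened door 5, so this case is ruled out; weight (1/8)·0 = 0.
The weights sum to 1/8.
So P(the car behind door 8 | the host opened door 5) = (1/56) / (1/8) = 1/7.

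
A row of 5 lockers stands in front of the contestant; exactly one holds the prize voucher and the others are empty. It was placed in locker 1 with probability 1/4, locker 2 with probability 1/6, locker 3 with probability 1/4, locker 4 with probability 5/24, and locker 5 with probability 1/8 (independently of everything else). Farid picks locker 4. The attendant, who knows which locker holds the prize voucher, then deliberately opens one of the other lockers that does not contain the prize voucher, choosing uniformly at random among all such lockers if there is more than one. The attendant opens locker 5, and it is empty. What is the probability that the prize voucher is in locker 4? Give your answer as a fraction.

Apply Bayes' rule, conditioning on where the prize voucher actually is.
If it is in either of lockers 1 and 3 (prior 1/4 each): the attendant has 3 equally likely choices, so probability 1/3; weight (1/4)·(1/3) = 1/12 each.
If it is in locker 2 (prior 1/6): the attendant has 3 equally likely choices, so probability 1/3; weight (1/6)·(1/3) = 1/18.
If it is in locker 4 (prior 5/24): the attendant has 4 equally likely choices, so probability 1/4; weight (5/24)·(1/4) = 5/96.
If it is in locker 5 (prior 1/8): the attendant opened locker 5, so this case is ruled out; weight (1/8)·0 = 0.
The weights sum to 79/288.
So P(the prize voucher in locker 4 | the attendant opened locker 5) = (5/96) / (79/288) = 15/79.

15/79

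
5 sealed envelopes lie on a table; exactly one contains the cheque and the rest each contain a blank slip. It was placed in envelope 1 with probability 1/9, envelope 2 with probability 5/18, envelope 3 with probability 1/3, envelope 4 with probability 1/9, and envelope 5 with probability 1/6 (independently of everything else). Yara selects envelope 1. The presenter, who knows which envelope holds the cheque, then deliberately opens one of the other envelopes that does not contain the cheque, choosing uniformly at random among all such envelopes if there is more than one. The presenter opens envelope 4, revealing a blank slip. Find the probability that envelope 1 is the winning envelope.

Consider each possible location of the cheque in turn.
If it is in envelope 1 (prior 1/9): the presenter has 4 equally likely choices, so probability 1/4; weight (1/9)·(1/4) = 1/36.
If it is in envelope 2 (prior 5/18): the presenter has 3 equally likely choices, so probability 1/3; weight (5/18)·(1/3) = 5/54.
If it is in envelope 3 (prior 1/3): the presenter has 3 equally likely choices, so probability 1/3; weight (1/3)·(1/3) = 1/9.
If it is in envelope 4 (prior 1/9): the presenter opened envelope 4, so this case is ruled out; weight (1/9)·0 = 0.
If it is in envelope 5 (prior 1/6): the presenter has 3 equally likely choices, so probability 1/3; weight (1/6)·(1/3) = 1/18.
The weights sum to 31/108.
So P(the cheque in envelope 1 | the presenter opened envelope 4) = (1/36) / (31/108) = 3/31.

3/31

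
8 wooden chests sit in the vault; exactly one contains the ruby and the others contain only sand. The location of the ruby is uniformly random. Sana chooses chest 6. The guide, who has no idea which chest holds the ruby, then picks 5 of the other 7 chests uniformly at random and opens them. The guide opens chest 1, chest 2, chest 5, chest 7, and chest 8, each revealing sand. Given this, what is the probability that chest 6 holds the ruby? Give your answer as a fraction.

1/3

Consider each possible location of the ruby in turn.
If it is in any of chests 1, 2, 5, 7, and 8 (prior 1/8 each): that chest was opened and seen not to hold the prize — ruled out; weight (1/8)·0 = 0 each.
If it is in any of chests 3, 4, and 6 (prior 1/8 each): the guide picks exactly this set with probability 1/21 regardless, and none is the prize; weight (1/8)·(1/21) = 1/168 each.
The weights sum to 1/56.
So P(the ruby in chest 6 | the guide opened chest 1, chest 2, chest 5, chest 7, and chest 8) = (1/168) / (1/56) = 1/3.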